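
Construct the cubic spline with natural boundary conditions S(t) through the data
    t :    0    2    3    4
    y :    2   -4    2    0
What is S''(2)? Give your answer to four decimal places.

Write m_i for S''(x_i). With h_i = 2, 1, 1 and divided differences Δ_i = -3, 6, -2, the continuity of S' gives the tridiagonal system
  2·m_0 + 6·m_1 + 1·m_2 = 6(Δ_1 - Δ_0) = 54
  1·m_1 + 4·m_2 + 1·m_3 = 6(Δ_2 - Δ_1) = -48
Natural end conditions: m_0 = m_3 = 0.
Solving: m_0 = 0, m_1 = 264/23, m_2 = -342/23, m_3 = 0.

11.4783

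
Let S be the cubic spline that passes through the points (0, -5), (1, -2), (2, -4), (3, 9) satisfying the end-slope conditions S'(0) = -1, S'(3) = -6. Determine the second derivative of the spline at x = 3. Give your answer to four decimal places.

-81.7333

Write M_i for S''(x_i). With h_i = 1, 1, 1 and divided differences Δ_i = 3, -2, 13, the continuity of S' gives the tridiagonal system
  1·M_0 + 4·M_1 + 1·M_2 = 6(Δ_1 - Δ_0) = -30
  1·M_1 + 4·M_2 + 1·M_3 = 6(Δ_2 - Δ_1) = 90
Clamped end conditions give two more equations: 2h_0·M_0 + h_0·M_1 = 6(Δ_0 - S'(0)) = 24 and h_2·M_2 + 2h_2·M_3 = 6(S'(3) - Δ_2) = -114.
Forward elimination and back-substitution give M_0 = 376/15, M_1 = -392/15, M_2 = 742/15, M_3 = -1226/15.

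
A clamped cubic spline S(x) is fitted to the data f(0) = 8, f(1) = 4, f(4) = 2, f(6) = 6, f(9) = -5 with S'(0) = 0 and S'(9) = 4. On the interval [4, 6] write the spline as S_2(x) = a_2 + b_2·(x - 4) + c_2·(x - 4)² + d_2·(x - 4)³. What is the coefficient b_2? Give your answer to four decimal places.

3.0621

Let M_i = S''(x_i). Step sizes h_i = 1, 3, 2, 3; slopes of the chords Δ_i = (y_(i+1) - y_i)/h_i = -4, -2/3, 2, -11/3.
  1·M_0 + 8·M_1 + 3·M_2 = 6(Δ_1 - Δ_0) = 20
  3·M_1 + 10·M_2 + 2·M_3 = 6(Δ_2 - Δ_1) = 16
  2·M_2 + 10·M_3 + 3·M_4 = 6(Δ_3 - Δ_2) = -34
Clamped end conditions give two more equations: 2h_0·M_0 + h_0·M_1 = 6(Δ_0 - S'(0)) = -24 and h_3·M_3 + 2h_3·M_4 = 6(S'(9) - Δ_3) = 46.
Solving: M_0 = -2431/177, M_1 = 614/177, M_2 = 353/177, M_3 = -1270/177, M_4 = 664/59.
On [4, 6], with S_2(x) = a_2 + b_2·(x - 4) + c_2·(x - 4)² + d_2·(x - 4)³: c_2 = M_2/2 = 353/354, d_2 = (M_3 - M_2)/(6h_2) = -541/708, b_2 = Δ_2 - h_2(2M_2 + M_3)/6 = 542/177.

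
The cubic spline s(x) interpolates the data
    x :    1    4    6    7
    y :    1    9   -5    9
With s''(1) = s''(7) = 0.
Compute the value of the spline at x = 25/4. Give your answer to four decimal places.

Put M_i = s'' at the i-th knot. Here h = (3, 2, 1) and Δ = (8/3, -7, 14), so the interior equations h_(i-1)·M_(i-1) + 2(h_(i-1)+h_i)·M_i + h_i·M_(i+1) = 6(Δ_i − Δ_(i-1)) read
  3·M_0 + 10·M_1 + 2·M_2 = 6(Δ_1 - Δ_0) = -58
  2·M_1 + 6·M_2 + 1·M_3 = 6(Δ_2 - Δ_1) = 126
Natural end conditions: M_0 = M_3 = 0.
Solving: M_0 = 0, M_1 = -75/7, M_2 = 172/7, M_3 = 0.
On [6, 7], s(x) = -5 + 122/21·(x - 6) + 86/7·(x - 6)² - 86/21·(x - 6)³.
With (x - 6) = 1/4: s(25/4) = -91/32.

-2.8438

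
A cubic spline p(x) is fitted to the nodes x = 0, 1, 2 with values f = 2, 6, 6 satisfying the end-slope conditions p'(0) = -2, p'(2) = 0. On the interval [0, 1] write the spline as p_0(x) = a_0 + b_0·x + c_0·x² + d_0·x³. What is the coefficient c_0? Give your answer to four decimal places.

Put m_i = p'' at the i-th knot. Here h = (1, 1) and Δ = (4, 0), so the interior equations h_(i-1)·m_(i-1) + 2(h_(i-1)+h_i)·m_i + h_i·m_(i+1) = 6(Δ_i − Δ_(i-1)) read
  1·m_0 + 4·m_1 + 1·m_2 = 6(Δ_1 - Δ_0) = -24
Clamped end conditions give two more equations: 2h_0·m_0 + h_0·m_1 = 6(Δ_0 - p'(0)) = 36 and h_1·m_1 + 2h_1·m_2 = 6(p'(2) - Δ_1) = 0.
Solving the tridiagonal system: m_0 = 25, m_1 = -14, m_2 = 7.
On [0, 1], with p_0(x) = a_0 + b_0·x + c_0·x² + d_0·x³: c_0 = m_0/2 = 25/2, d_0 = (m_1 - m_0)/(6h_0) = -13/2, b_0 = Δ_0 - h_0(2m_0 + m_1)/6 = -2.

12.5000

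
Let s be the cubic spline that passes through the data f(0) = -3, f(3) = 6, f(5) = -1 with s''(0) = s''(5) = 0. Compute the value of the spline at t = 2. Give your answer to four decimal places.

5.1667

Put σ_i = s'' at the i-th knot. Here h = (3, 2) and Δ = (3, -7/2), so the interior equations h_(i-1)·σ_(i-1) + 2(h_(i-1)+h_i)·σ_i + h_i·σ_(i+1) = 6(Δ_i − Δ_(i-1)) read
  3·σ_0 + 10·σ_1 + 2·σ_2 = 6(Δ_1 - Δ_0) = -39
Natural end conditions: σ_0 = σ_2 = 0.
Solving the tridiagonal system: σ_0 = 0, σ_1 = -39/10, σ_2 = 0.
On [0, 3], s(t) = -3 + 99/20·t + 0·t² - 13/60·t³.
With t = 2: s(2) = 31/6.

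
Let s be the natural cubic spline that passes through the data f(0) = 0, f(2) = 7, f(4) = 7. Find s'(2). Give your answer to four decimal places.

1.7500

Let M_i = s''(x_i). Step sizes h_i = 2, 2; slopes of the chords Δ_i = (y_(i+1) - y_i)/h_i = 7/2, 0.
  2·M_0 + 8·M_1 + 2·M_2 = 6(Δ_1 - Δ_0) = -21
Natural end conditions: M_0 = M_2 = 0.
Solving the tridiagonal system: M_0 = 0, M_1 = -21/8, M_2 = 0.
On [2, 4], s'(x) = b_1 + 2c_1·(x - 2) + 3d_1·(x - 2)² with b_1 = Δ_1 - h_1(2M_1 + M_2)/6 = 7/4, c_1 = M_1/2 = -21/16, d_1 = (M_2 - M_1)/(6h_1) = 7/32. So s'(2) = 7/4.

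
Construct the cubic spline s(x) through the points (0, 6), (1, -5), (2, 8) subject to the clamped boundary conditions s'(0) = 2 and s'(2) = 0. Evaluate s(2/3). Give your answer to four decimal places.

Put σ_i = s'' at the i-th knot. Here h = (1, 1) and Δ = (-11, 13), so the interior equations h_(i-1)·σ_(i-1) + 2(h_(i-1)+h_i)·σ_i + h_i·σ_(i+1) = 6(Δ_i − Δ_(i-1)) read
  1·σ_0 + 4·σ_1 + 1·σ_2 = 6(Δ_1 - Δ_0) = 144
Clamped end conditions give two more equations: 2h_0·σ_0 + h_0·σ_1 = 6(Δ_0 - s'(0)) = -78 and h_1·σ_1 + 2h_1·σ_2 = 6(s'(2) - Δ_1) = -78.
Solving: σ_0 = -76, σ_1 = 74, σ_2 = -76.
On [0, 1], s(x) = 6 + 2·x - 38·x² + 25·x³.
With x = 2/3: s(2/3) = -58/27.

-2.1481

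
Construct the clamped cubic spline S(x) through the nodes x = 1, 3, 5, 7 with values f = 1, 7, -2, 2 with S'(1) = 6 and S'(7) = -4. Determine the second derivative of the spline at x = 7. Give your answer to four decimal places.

With M_i denoting the second derivative at x_i, h_i = 2, 2, 2, and Δ_i = (y_(i+1) − y_i)/h_i = 3, -9/2, 2:
  2·M_0 + 8·M_1 + 2·M_2 = 6(Δ_1 - Δ_0) = -45
  2·M_1 + 8·M_2 + 2·M_3 = 6(Δ_2 - Δ_1) = 39
Clamped end conditions give two more equations: 2h_0·M_0 + h_0·M_1 = 6(Δ_0 - S'(1)) = -18 and h_2·M_2 + 2h_2·M_3 = 6(S'(7) - Δ_2) = -36.
Solving: M_0 = -13/30, M_1 = -122/15, M_2 = 157/15, M_3 = -427/30.

-14.2333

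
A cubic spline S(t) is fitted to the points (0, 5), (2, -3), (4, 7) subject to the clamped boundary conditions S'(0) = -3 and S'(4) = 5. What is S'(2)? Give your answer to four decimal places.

Put σ_i = S'' at the i-th knot. Here h = (2, 2) and Δ = (-4, 5), so the interior equations h_(i-1)·σ_(i-1) + 2(h_(i-1)+h_i)·σ_i + h_i·σ_(i+1) = 6(Δ_i − Δ_(i-1)) read
  2·σ_0 + 8·σ_1 + 2·σ_2 = 6(Δ_1 - Δ_0) = 54
Clamped end conditions give two more equations: 2h_0·σ_0 + h_0·σ_1 = 6(Δ_0 - S'(0)) = -6 and h_1·σ_1 + 2h_1·σ_2 = 6(S'(4) - Δ_1) = 0.
Solving the tridiagonal system: σ_0 = -25/4, σ_1 = 19/2, σ_2 = -19/4.
On [2, 4], S'(t) = b_1 + 2c_1·(t - 2) + 3d_1·(t - 2)² with b_1 = Δ_1 - h_1(2σ_1 + σ_2)/6 = 1/4, c_1 = σ_1/2 = 19/4, d_1 = (σ_2 - σ_1)/(6h_1) = -19/16. So S'(2) = 1/4.

0.2500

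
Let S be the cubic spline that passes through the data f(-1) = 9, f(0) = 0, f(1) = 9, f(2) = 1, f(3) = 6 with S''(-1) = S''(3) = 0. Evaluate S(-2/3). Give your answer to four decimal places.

4.1429

Let m_i = S''(x_i). Step sizes h_i = 1, 1, 1, 1; slopes of the chords Δ_i = (y_(i+1) - y_i)/h_i = -9, 9, -8, 5.
  1·m_0 + 4·m_1 + 1·m_2 = 6(Δ_1 - Δ_0) = 108
  1·m_1 + 4·m_2 + 1·m_3 = 6(Δ_2 - Δ_1) = -102
  1·m_2 + 4·m_3 + 1·m_4 = 6(Δ_3 - Δ_2) = 78
Natural end conditions: m_0 = m_4 = 0.
Solving the tridiagonal system: m_0 = 0, m_1 = 1053/28, m_2 = -297/7, m_3 = 843/28, m_4 = 0.
On [-1, 0], S(x) = 9 - 855/56·(x + 1) + 0·(x + 1)² + 351/56·(x + 1)³.
With (x + 1) = 1/3: S(-2/3) = 29/7.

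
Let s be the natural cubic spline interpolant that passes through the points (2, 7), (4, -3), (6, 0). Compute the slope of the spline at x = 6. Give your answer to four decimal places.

With M_i denoting the second derivative at x_i, h_i = 2, 2, and Δ_i = (y_(i+1) − y_i)/h_i = -5, 3/2:
  2·M_0 + 8·M_1 + 2·M_2 = 6(Δ_1 - Δ_0) = 39
Natural end conditions: M_0 = M_2 = 0.
Hence M_0 = 0, M_1 = 39/8, M_2 = 0.
On [4, 6], s'(x) = b_1 + 2c_1·(x - 4) + 3d_1·(x - 4)² with b_1 = Δ_1 - h_1(2M_1 + M_2)/6 = -7/4, c_1 = M_1/2 = 39/16, d_1 = (M_2 - M_1)/(6h_1) = -13/32. So s'(6) = 25/8.

3.1250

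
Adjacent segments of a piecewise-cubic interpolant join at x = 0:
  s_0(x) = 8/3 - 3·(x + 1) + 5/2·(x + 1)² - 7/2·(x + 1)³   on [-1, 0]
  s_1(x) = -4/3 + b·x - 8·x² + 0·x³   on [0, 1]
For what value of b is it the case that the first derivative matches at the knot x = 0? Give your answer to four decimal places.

s_0'(x) = -3 + 5·(x + 1) - 21/2·(x + 1)², so s_0'(0) = -17/2. On the right, s_1'(0) = b, so b = -17/2.

-8.5000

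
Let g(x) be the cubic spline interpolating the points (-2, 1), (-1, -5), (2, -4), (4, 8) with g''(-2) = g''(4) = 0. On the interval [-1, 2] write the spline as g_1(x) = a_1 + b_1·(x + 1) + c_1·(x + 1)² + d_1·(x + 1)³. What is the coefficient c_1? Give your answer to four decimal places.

1.9577

With σ_i denoting the second derivative at x_i, h_i = 1, 3, 2, and Δ_i = (y_(i+1) − y_i)/h_i = -6, 1/3, 6:
  1·σ_0 + 8·σ_1 + 3·σ_2 = 6(Δ_1 - Δ_0) = 38
  3·σ_1 + 10·σ_2 + 2·σ_3 = 6(Δ_2 - Δ_1) = 34
Natural end conditions: σ_0 = σ_3 = 0.
Hence σ_0 = 0, σ_1 = 278/71, σ_2 = 158/71, σ_3 = 0.
On [-1, 2], with g_1(x) = a_1 + b_1·(x + 1) + c_1·(x + 1)² + d_1·(x + 1)³: c_1 = σ_1/2 = 139/71, d_1 = (σ_2 - σ_1)/(6h_1) = -20/213, b_1 = Δ_1 - h_1(2σ_1 + σ_2)/6 = -1000/213.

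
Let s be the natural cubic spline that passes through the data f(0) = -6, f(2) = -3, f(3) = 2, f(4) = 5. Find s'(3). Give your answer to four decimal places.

Write m_i for s''(x_i). With h_i = 2, 1, 1 and divided differences Δ_i = 3/2, 5, 3, the continuity of s' gives the tridiagonal system
  2·m_0 + 6·m_1 + 1·m_2 = 6(Δ_1 - Δ_0) = 21
  1·m_1 + 4·m_2 + 1·m_3 = 6(Δ_2 - Δ_1) = -12
Natural end conditions: m_0 = m_3 = 0.
Forward elimination and back-substitution give m_0 = 0, m_1 = 96/23, m_2 = -93/23, m_3 = 0.
On [3, 4], s'(x) = b_2 + 2c_2·(x - 3) + 3d_2·(x - 3)² with b_2 = Δ_2 - h_2(2m_2 + m_3)/6 = 100/23, c_2 = m_2/2 = -93/46, d_2 = (m_3 - m_2)/(6h_2) = 31/46. So s'(3) = 100/23.

4.3478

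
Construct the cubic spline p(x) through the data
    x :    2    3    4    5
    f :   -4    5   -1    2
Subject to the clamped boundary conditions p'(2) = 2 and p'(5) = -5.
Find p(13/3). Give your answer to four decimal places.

Write M_i for p''(x_i). With h_i = 1, 1, 1 and divided differences Δ_i = 9, -6, 3, the continuity of p' gives the tridiagonal system
  1·M_0 + 4·M_1 + 1·M_2 = 6(Δ_1 - Δ_0) = -90
  1·M_1 + 4·M_2 + 1·M_3 = 6(Δ_2 - Δ_1) = 54
Clamped end conditions give two more equations: 2h_0·M_0 + h_0·M_1 = 6(Δ_0 - p'(2)) = 42 and h_2·M_2 + 2h_2·M_3 = 6(p'(5) - Δ_2) = -48.
Forward elimination and back-substitution give M_0 = 626/15, M_1 = -622/15, M_2 = 512/15, M_3 = -616/15.
On [4, 5], p(x) = -1 - 23/15·(x - 4) + 256/15·(x - 4)² - 188/15·(x - 4)³.
With (x - 4) = 1/3: p(13/3) = -32/405.

-0.0790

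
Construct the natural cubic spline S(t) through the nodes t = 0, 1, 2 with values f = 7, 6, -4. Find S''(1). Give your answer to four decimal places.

-13.5000

Put m_i = S'' at the i-th knot. Here h = (1, 1) and Δ = (-1, -10), so the interior equations h_(i-1)·m_(i-1) + 2(h_(i-1)+h_i)·m_i + h_i·m_(i+1) = 6(Δ_i − Δ_(i-1)) read
  1·m_0 + 4·m_1 + 1·m_2 = 6(Δ_1 - Δ_0) = -54
Natural end conditions: m_0 = m_2 = 0.
Solving the tridiagonal system: m_0 = 0, m_1 = -27/2, m_2 = 0.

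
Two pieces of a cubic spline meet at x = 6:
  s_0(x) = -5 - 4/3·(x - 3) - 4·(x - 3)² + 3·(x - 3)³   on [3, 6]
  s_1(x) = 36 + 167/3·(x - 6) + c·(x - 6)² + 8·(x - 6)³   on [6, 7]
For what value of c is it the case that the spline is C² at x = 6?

23

s_0''(x) = -8 + 18·(x - 3), so s_0''(6) = 46. On the right, s_1''(6) = 2c, so c = 23.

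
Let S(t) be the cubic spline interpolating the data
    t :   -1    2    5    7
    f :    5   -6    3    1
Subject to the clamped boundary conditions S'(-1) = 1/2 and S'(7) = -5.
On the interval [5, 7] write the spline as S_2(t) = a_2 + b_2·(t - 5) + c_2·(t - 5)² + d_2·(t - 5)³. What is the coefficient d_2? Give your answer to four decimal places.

Let m_i = S''(x_i). Step sizes h_i = 3, 3, 2; slopes of the chords Δ_i = (y_(i+1) - y_i)/h_i = -11/3, 3, -1.
  3·m_0 + 12·m_1 + 3·m_2 = 6(Δ_1 - Δ_0) = 40
  3·m_1 + 10·m_2 + 2·m_3 = 6(Δ_2 - Δ_1) = -24
Clamped end conditions give two more equations: 2h_0·m_0 + h_0·m_1 = 6(Δ_0 - S'(-1)) = -25 and h_2·m_2 + 2h_2·m_3 = 6(S'(7) - Δ_2) = -24.
Solving: m_0 = -407/57, m_1 = 113/19, m_2 = -63/19, m_3 = -165/38.
On [5, 7], with S_2(t) = a_2 + b_2·(t - 5) + c_2·(t - 5)² + d_2·(t - 5)³: c_2 = m_2/2 = -63/38, d_2 = (m_3 - m_2)/(6h_2) = -13/152, b_2 = Δ_2 - h_2(2m_2 + m_3)/6 = 101/38.

-0.0855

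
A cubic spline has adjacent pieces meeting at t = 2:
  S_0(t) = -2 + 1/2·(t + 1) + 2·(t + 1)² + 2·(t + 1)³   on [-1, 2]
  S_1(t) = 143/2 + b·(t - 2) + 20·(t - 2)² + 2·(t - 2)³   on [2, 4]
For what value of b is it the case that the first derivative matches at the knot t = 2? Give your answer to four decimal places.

66.5000

S_0'(t) = 1/2 + 4·(t + 1) + 6·(t + 1)², so S_0'(2) = 133/2. On the right, S_1'(2) = b, so b = 133/2.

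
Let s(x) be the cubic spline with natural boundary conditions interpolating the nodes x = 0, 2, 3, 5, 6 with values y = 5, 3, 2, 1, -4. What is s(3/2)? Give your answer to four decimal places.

Write M_i for s''(x_i). With h_i = 2, 1, 2, 1 and divided differences Δ_i = -1, -1, -1/2, -5, the continuity of s' gives the tridiagonal system
  2·M_0 + 6·M_1 + 1·M_2 = 6(Δ_1 - Δ_0) = 0
  1·M_1 + 6·M_2 + 2·M_3 = 6(Δ_2 - Δ_1) = 3
  2·M_2 + 6·M_3 + 1·M_4 = 6(Δ_3 - Δ_2) = -27
Natural end conditions: M_0 = M_4 = 0.
Forward elimination and back-substitution give M_0 = 0, M_1 = -12/31, M_2 = 72/31, M_3 = -327/62, M_4 = 0.
On [0, 2], s(x) = 5 - 27/31·x + 0·x² - 1/31·x³.
With x = 3/2: s(3/2) = 889/248.

3.5847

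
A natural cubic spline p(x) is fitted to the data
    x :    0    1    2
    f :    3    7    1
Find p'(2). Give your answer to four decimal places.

Write M_i for p''(x_i). With h_i = 1, 1 and divided differences Δ_i = 4, -6, the continuity of p' gives the tridiagonal system
  1·M_0 + 4·M_1 + 1·M_2 = 6(Δ_1 - Δ_0) = -60
Natural end conditions: M_0 = M_2 = 0.
Solving the tridiagonal system: M_0 = 0, M_1 = -15, M_2 = 0.
On [1, 2], p'(x) = b_1 + 2c_1·(x - 1) + 3d_1·(x - 1)² with b_1 = Δ_1 - h_1(2M_1 + M_2)/6 = -1, c_1 = M_1/2 = -15/2, d_1 = (M_2 - M_1)/(6h_1) = 5/2. So p'(2) = -17/2.

-8.5000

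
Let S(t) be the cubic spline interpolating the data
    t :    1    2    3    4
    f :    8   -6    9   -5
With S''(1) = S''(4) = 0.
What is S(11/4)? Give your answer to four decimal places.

Put σ_i = S'' at the i-th knot. Here h = (1, 1, 1) and Δ = (-14, 15, -14), so the interior equations h_(i-1)·σ_(i-1) + 2(h_(i-1)+h_i)·σ_i + h_i·σ_(i+1) = 6(Δ_i − Δ_(i-1)) read
  1·σ_0 + 4·σ_1 + 1·σ_2 = 6(Δ_1 - Δ_0) = 174
  1·σ_1 + 4·σ_2 + 1·σ_3 = 6(Δ_2 - Δ_1) = -174
Natural end conditions: σ_0 = σ_3 = 0.
Solving: σ_0 = 0, σ_1 = 58, σ_2 = -58, σ_3 = 0.
On [2, 3], S(t) = -6 + 16/3·(t - 2) + 29·(t - 2)² - 58/3·(t - 2)³.
With (t - 2) = 3/4: S(11/4) = 197/32.

6.1563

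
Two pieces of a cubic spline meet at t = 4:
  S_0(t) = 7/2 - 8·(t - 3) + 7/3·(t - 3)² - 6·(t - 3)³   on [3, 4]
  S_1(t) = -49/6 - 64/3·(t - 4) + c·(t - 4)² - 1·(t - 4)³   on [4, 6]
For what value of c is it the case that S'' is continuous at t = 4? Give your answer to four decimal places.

-15.6667

S_0''(t) = 14/3 - 36·(t - 3), so S_0''(4) = -94/3. On the right, S_1''(4) = 2c, so c = -47/3.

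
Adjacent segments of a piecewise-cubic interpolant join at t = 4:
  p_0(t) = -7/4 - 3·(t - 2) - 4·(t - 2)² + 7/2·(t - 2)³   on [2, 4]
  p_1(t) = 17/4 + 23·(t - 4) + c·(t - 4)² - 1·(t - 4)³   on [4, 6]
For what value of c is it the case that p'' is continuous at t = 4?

17

p_0''(t) = -8 + 21·(t - 2), so p_0''(4) = 34. On the right, p_1''(4) = 2c, so c = 17.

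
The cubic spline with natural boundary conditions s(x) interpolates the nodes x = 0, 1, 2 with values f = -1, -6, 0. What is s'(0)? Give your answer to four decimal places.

Let m_i = s''(x_i). Step sizes h_i = 1, 1; slopes of the chords Δ_i = (y_(i+1) - y_i)/h_i = -5, 6.
  1·m_0 + 4·m_1 + 1·m_2 = 6(Δ_1 - Δ_0) = 66
Natural end conditions: m_0 = m_2 = 0.
Solving the tridiagonal system: m_0 = 0, m_1 = 33/2, m_2 = 0.
On [0, 1], s'(x) = b_0 + 2c_0·x + 3d_0·x² with b_0 = Δ_0 - h_0(2m_0 + m_1)/6 = -31/4, c_0 = m_0/2 = 0, d_0 = (m_1 - m_0)/(6h_0) = 11/4. So s'(0) = -31/4.

-7.7500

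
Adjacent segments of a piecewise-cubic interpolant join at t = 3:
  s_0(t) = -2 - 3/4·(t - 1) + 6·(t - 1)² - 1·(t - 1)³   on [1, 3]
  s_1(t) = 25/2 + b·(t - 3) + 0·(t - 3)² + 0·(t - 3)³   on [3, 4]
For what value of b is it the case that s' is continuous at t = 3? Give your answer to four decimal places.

s_0'(t) = -3/4 + 12·(t - 1) - 3·(t - 1)², so s_0'(3) = 45/4. On the right, s_1'(3) = b, so b = 45/4.

11.2500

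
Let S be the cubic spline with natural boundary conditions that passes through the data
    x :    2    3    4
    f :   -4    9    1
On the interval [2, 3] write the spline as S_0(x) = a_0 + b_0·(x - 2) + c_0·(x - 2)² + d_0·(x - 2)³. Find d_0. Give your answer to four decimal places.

-5.2500

With M_i denoting the second derivative at x_i, h_i = 1, 1, and Δ_i = (y_(i+1) − y_i)/h_i = 13, -8:
  1·M_0 + 4·M_1 + 1·M_2 = 6(Δ_1 - Δ_0) = -126
Natural end conditions: M_0 = M_2 = 0.
Forward elimination and back-substitution give M_0 = 0, M_1 = -63/2, M_2 = 0.
On [2, 3], with S_0(x) = a_0 + b_0·(x - 2) + c_0·(x - 2)² + d_0·(x - 2)³: c_0 = M_0/2 = 0, d_0 = (M_1 - M_0)/(6h_0) = -21/4, b_0 = Δ_0 - h_0(2M_0 + M_1)/6 = 73/4.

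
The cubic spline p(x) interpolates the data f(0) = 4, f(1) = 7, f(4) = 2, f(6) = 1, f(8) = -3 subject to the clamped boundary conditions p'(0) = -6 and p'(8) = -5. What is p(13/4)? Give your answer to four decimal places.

4.5891

With σ_i denoting the second derivative at x_i, h_i = 1, 3, 2, 2, and Δ_i = (y_(i+1) − y_i)/h_i = 3, -5/3, -1/2, -2:
  1·σ_0 + 8·σ_1 + 3·σ_2 = 6(Δ_1 - Δ_0) = -28
  3·σ_1 + 10·σ_2 + 2·σ_3 = 6(Δ_2 - Δ_1) = 7
  2·σ_2 + 8·σ_3 + 2·σ_4 = 6(Δ_3 - Δ_2) = -9
Clamped end conditions give two more equations: 2h_0·σ_0 + h_0·σ_1 = 6(Δ_0 - p'(0)) = 54 and h_3·σ_3 + 2h_3·σ_4 = 6(p'(8) - Δ_3) = -18.
Solving: σ_0 = 9035/288, σ_1 = -1259/144, σ_2 = 1015/288, σ_3 = -145/144, σ_4 = -1151/288.
On [1, 4], p(x) = 7 + 3061/576·(x - 1) - 1259/288·(x - 1)² + 3533/5184·(x - 1)³.
With (x - 1) = 9/4: p(13/4) = 18797/4096.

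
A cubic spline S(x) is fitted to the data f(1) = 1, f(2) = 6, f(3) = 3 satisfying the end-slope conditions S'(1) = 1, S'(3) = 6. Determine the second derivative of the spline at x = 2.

Let M_i = S''(x_i). Step sizes h_i = 1, 1; slopes of the chords Δ_i = (y_(i+1) - y_i)/h_i = 5, -3.
  1·M_0 + 4·M_1 + 1·M_2 = 6(Δ_1 - Δ_0) = -48
Clamped end conditions give two more equations: 2h_0·M_0 + h_0·M_1 = 6(Δ_0 - S'(1)) = 24 and h_1·M_1 + 2h_1·M_2 = 6(S'(3) - Δ_1) = 54.
Hence M_0 = 53/2, M_1 = -29, M_2 = 83/2.

-29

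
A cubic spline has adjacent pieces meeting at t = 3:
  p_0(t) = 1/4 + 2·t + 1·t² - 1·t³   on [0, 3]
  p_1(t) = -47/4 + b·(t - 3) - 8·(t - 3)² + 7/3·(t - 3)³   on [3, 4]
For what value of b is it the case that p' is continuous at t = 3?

p_0'(t) = 2 + 2·t - 3·t², so p_0'(3) = -19. On the right, p_1'(3) = b, so b = -19.

-19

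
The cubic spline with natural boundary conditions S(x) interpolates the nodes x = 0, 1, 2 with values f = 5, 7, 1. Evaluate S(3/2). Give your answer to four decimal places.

Let M_i = S''(x_i). Step sizes h_i = 1, 1; slopes of the chords Δ_i = (y_(i+1) - y_i)/h_i = 2, -6.
  1·M_0 + 4·M_1 + 1·M_2 = 6(Δ_1 - Δ_0) = -48
Natural end conditions: M_0 = M_2 = 0.
Hence M_0 = 0, M_1 = -12, M_2 = 0.
On [1, 2], S(x) = 7 - 2·(x - 1) - 6·(x - 1)² + 2·(x - 1)³.
With (x - 1) = 1/2: S(3/2) = 19/4.

4.7500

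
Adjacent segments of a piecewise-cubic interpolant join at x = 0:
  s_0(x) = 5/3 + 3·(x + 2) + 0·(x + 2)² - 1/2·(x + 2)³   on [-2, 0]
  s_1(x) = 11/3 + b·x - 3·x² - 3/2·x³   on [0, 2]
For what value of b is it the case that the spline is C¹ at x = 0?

-3

s_0'(x) = 3 + 0·(x + 2) - 3/2·(x + 2)², so s_0'(0) = -3. On the right, s_1'(0) = b, so b = -3.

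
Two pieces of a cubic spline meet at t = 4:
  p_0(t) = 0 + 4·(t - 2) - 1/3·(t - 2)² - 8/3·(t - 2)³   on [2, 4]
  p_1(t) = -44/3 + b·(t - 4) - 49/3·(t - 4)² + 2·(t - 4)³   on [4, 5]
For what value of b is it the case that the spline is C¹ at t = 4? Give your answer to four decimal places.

-29.3333

p_0'(t) = 4 - 2/3·(t - 2) - 8·(t - 2)², so p_0'(4) = -88/3. On the right, p_1'(4) = b, so b = -88/3.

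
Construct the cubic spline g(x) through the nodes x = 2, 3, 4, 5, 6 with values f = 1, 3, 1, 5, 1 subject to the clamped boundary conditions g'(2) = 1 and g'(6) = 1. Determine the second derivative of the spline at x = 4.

18

Let M_i = g''(x_i). Step sizes h_i = 1, 1, 1, 1; slopes of the chords Δ_i = (y_(i+1) - y_i)/h_i = 2, -2, 4, -4.
  1·M_0 + 4·M_1 + 1·M_2 = 6(Δ_1 - Δ_0) = -24
  1·M_1 + 4·M_2 + 1·M_3 = 6(Δ_2 - Δ_1) = 36
  1·M_2 + 4·M_3 + 1·M_4 = 6(Δ_3 - Δ_2) = -48
Clamped end conditions give two more equations: 2h_0·M_0 + h_0·M_1 = 6(Δ_0 - g'(2)) = 6 and h_3·M_3 + 2h_3·M_4 = 6(g'(6) - Δ_3) = 30.
Solving: M_0 = 66/7, M_1 = -90/7, M_2 = 18, M_3 = -162/7, M_4 = 186/7.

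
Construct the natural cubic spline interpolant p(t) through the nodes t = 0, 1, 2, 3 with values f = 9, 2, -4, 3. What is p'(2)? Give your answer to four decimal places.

0.2000

Let M_i = p''(x_i). Step sizes h_i = 1, 1, 1; slopes of the chords Δ_i = (y_(i+1) - y_i)/h_i = -7, -6, 7.
  1·M_0 + 4·M_1 + 1·M_2 = 6(Δ_1 - Δ_0) = 6
  1·M_1 + 4·M_2 + 1·M_3 = 6(Δ_2 - Δ_1) = 78
Natural end conditions: M_0 = M_3 = 0.
Forward elimination and back-substitution give M_0 = 0, M_1 = -18/5, M_2 = 102/5, M_3 = 0.
On [2, 3], p'(t) = b_2 + 2c_2·(t - 2) + 3d_2·(t - 2)² with b_2 = Δ_2 - h_2(2M_2 + M_3)/6 = 1/5, c_2 = M_2/2 = 51/5, d_2 = (M_3 - M_2)/(6h_2) = -17/5. So p'(2) = 1/5.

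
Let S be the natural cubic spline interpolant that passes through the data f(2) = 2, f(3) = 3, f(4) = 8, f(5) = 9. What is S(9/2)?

9

Put σ_i = S'' at the i-th knot. Here h = (1, 1, 1) and Δ = (1, 5, 1), so the interior equations h_(i-1)·σ_(i-1) + 2(h_(i-1)+h_i)·σ_i + h_i·σ_(i+1) = 6(Δ_i − Δ_(i-1)) read
  1·σ_0 + 4·σ_1 + 1·σ_2 = 6(Δ_1 - Δ_0) = 24
  1·σ_1 + 4·σ_2 + 1·σ_3 = 6(Δ_2 - Δ_1) = -24
Natural end conditions: σ_0 = σ_3 = 0.
Hence σ_0 = 0, σ_1 = 8, σ_2 = -8, σ_3 = 0.
On [4, 5], S(x) = 8 + 11/3·(x - 4) - 4·(x - 4)² + 4/3·(x - 4)³.
With (x - 4) = 1/2: S(9/2) = 9.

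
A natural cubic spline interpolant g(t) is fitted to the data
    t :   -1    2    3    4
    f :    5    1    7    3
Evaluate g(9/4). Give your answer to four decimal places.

2.7440

Write σ_i for g''(x_i). With h_i = 3, 1, 1 and divided differences Δ_i = -4/3, 6, -4, the continuity of g' gives the tridiagonal system
  3·σ_0 + 8·σ_1 + 1·σ_2 = 6(Δ_1 - Δ_0) = 44
  1·σ_1 + 4·σ_2 + 1·σ_3 = 6(Δ_2 - Δ_1) = -60
Natural end conditions: σ_0 = σ_3 = 0.
Forward elimination and back-substitution give σ_0 = 0, σ_1 = 236/31, σ_2 = -524/31, σ_3 = 0.
On [2, 3], g(t) = 1 + 584/93·(t - 2) + 118/31·(t - 2)² - 380/93·(t - 2)³.
With (t - 2) = 1/4: g(9/4) = 1361/496.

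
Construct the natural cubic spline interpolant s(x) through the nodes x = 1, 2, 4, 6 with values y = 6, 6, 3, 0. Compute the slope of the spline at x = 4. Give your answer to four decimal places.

Put σ_i = s'' at the i-th knot. Here h = (1, 2, 2) and Δ = (0, -3/2, -3/2), so the interior equations h_(i-1)·σ_(i-1) + 2(h_(i-1)+h_i)·σ_i + h_i·σ_(i+1) = 6(Δ_i − Δ_(i-1)) read
  1·σ_0 + 6·σ_1 + 2·σ_2 = 6(Δ_1 - Δ_0) = -9
  2·σ_1 + 8·σ_2 + 2·σ_3 = 6(Δ_2 - Δ_1) = 0
Natural end conditions: σ_0 = σ_3 = 0.
Forward elimination and back-substitution give σ_0 = 0, σ_1 = -18/11, σ_2 = 9/22, σ_3 = 0.
On [4, 6], s'(x) = b_2 + 2c_2·(x - 4) + 3d_2·(x - 4)² with b_2 = Δ_2 - h_2(2σ_2 + σ_3)/6 = -39/22, c_2 = σ_2/2 = 9/44, d_2 = (σ_3 - σ_2)/(6h_2) = -3/88. So s'(4) = -39/22.

-1.7727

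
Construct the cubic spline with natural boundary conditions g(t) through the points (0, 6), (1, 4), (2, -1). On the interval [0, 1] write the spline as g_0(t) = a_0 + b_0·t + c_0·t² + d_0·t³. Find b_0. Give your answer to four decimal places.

With M_i denoting the second derivative at x_i, h_i = 1, 1, and Δ_i = (y_(i+1) − y_i)/h_i = -2, -5:
  1·M_0 + 4·M_1 + 1·M_2 = 6(Δ_1 - Δ_0) = -18
Natural end conditions: M_0 = M_2 = 0.
Forward elimination and back-substitution give M_0 = 0, M_1 = -9/2, M_2 = 0.
On [0, 1], with g_0(t) = a_0 + b_0·t + c_0·t² + d_0·t³: c_0 = M_0/2 = 0, d_0 = (M_1 - M_0)/(6h_0) = -3/4, b_0 = Δ_0 - h_0(2M_0 + M_1)/6 = -5/4.

-1.2500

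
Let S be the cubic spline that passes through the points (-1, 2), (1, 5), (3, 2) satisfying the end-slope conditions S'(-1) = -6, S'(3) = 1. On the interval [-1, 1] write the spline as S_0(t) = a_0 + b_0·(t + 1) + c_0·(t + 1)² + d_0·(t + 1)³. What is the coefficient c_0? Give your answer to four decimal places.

7.6250

Put m_i = S'' at the i-th knot. Here h = (2, 2) and Δ = (3/2, -3/2), so the interior equations h_(i-1)·m_(i-1) + 2(h_(i-1)+h_i)·m_i + h_i·m_(i+1) = 6(Δ_i − Δ_(i-1)) read
  2·m_0 + 8·m_1 + 2·m_2 = 6(Δ_1 - Δ_0) = -18
Clamped end conditions give two more equations: 2h_0·m_0 + h_0·m_1 = 6(Δ_0 - S'(-1)) = 45 and h_1·m_1 + 2h_1·m_2 = 6(S'(3) - Δ_1) = 15.
Solving: m_0 = 61/4, m_1 = -8, m_2 = 31/4.
On [-1, 1], with S_0(t) = a_0 + b_0·(t + 1) + c_0·(t + 1)² + d_0·(t + 1)³: c_0 = m_0/2 = 61/8, d_0 = (m_1 - m_0)/(6h_0) = -31/16, b_0 = Δ_0 - h_0(2m_0 + m_1)/6 = -6.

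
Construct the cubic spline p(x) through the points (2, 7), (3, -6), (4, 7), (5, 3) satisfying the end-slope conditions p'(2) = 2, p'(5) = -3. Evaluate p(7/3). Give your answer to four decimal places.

4.1136

Write σ_i for p''(x_i). With h_i = 1, 1, 1 and divided differences Δ_i = -13, 13, -4, the continuity of p' gives the tridiagonal system
  1·σ_0 + 4·σ_1 + 1·σ_2 = 6(Δ_1 - Δ_0) = 156
  1·σ_1 + 4·σ_2 + 1·σ_3 = 6(Δ_2 - Δ_1) = -102
Clamped end conditions give two more equations: 2h_0·σ_0 + h_0·σ_1 = 6(Δ_0 - p'(2)) = -90 and h_2·σ_2 + 2h_2·σ_3 = 6(p'(5) - Δ_2) = 6.
Forward elimination and back-substitution give σ_0 = -1214/15, σ_1 = 1078/15, σ_2 = -758/15, σ_3 = 424/15.
On [2, 3], p(x) = 7 + 2·(x - 2) - 607/15·(x - 2)² + 382/15·(x - 2)³.
With (x - 2) = 1/3: p(7/3) = 1666/405.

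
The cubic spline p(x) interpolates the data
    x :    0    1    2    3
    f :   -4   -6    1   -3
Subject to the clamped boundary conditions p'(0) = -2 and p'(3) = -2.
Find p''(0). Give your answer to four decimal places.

Write M_i for p''(x_i). With h_i = 1, 1, 1 and divided differences Δ_i = -2, 7, -4, the continuity of p' gives the tridiagonal system
  1·M_0 + 4·M_1 + 1·M_2 = 6(Δ_1 - Δ_0) = 54
  1·M_1 + 4·M_2 + 1·M_3 = 6(Δ_2 - Δ_1) = -66
Clamped end conditions give two more equations: 2h_0·M_0 + h_0·M_1 = 6(Δ_0 - p'(0)) = 0 and h_2·M_2 + 2h_2·M_3 = 6(p'(3) - Δ_2) = 12.
Solving: M_0 = -58/5, M_1 = 116/5, M_2 = -136/5, M_3 = 98/5.

-11.6000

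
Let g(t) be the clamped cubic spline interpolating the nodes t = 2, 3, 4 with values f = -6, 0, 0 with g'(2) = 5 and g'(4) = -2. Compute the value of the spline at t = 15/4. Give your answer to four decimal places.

Let m_i = g''(x_i). Step sizes h_i = 1, 1; slopes of the chords Δ_i = (y_(i+1) - y_i)/h_i = 6, 0.
  1·m_0 + 4·m_1 + 1·m_2 = 6(Δ_1 - Δ_0) = -36
Clamped end conditions give two more equations: 2h_0·m_0 + h_0·m_1 = 6(Δ_0 - g'(2)) = 6 and h_1·m_1 + 2h_1·m_2 = 6(g'(4) - Δ_1) = -12.
Hence m_0 = 17/2, m_1 = -11, m_2 = -1/2.
On [3, 4], g(t) = 0 + 15/4·(t - 3) - 11/2·(t - 3)² + 7/4·(t - 3)³.
With (t - 3) = 3/4: g(15/4) = 117/256.

0.4570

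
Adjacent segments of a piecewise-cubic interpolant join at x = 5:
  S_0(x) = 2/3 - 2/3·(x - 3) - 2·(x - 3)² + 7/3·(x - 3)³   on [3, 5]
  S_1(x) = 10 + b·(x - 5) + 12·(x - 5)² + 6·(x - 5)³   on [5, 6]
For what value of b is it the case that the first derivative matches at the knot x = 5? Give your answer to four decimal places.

19.3333

S_0'(x) = -2/3 - 4·(x - 3) + 7·(x - 3)², so S_0'(5) = 58/3. On the right, S_1'(5) = b, so b = 58/3.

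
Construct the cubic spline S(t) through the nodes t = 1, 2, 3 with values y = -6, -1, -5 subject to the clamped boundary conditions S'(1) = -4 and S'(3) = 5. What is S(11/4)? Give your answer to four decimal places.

-5.0547

With M_i denoting the second derivative at x_i, h_i = 1, 1, and Δ_i = (y_(i+1) − y_i)/h_i = 5, -4:
  1·M_0 + 4·M_1 + 1·M_2 = 6(Δ_1 - Δ_0) = -54
Clamped end conditions give two more equations: 2h_0·M_0 + h_0·M_1 = 6(Δ_0 - S'(1)) = 54 and h_1·M_1 + 2h_1·M_2 = 6(S'(3) - Δ_1) = 54.
Solving: M_0 = 45, M_1 = -36, M_2 = 45.
On [2, 3], S(t) = -1 + 1/2·(t - 2) - 18·(t - 2)² + 27/2·(t - 2)³.
With (t - 2) = 3/4: S(11/4) = -647/128.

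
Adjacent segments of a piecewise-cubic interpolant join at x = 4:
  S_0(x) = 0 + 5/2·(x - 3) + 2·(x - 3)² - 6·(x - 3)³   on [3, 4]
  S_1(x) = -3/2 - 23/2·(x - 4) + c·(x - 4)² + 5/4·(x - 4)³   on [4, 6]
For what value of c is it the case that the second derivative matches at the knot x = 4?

-16

S_0''(x) = 4 - 36·(x - 3), so S_0''(4) = -32. On the right, S_1''(4) = 2c, so c = -16.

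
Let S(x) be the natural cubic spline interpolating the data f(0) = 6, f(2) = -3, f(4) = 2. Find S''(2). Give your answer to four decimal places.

Write M_i for S''(x_i). With h_i = 2, 2 and divided differences Δ_i = -9/2, 5/2, the continuity of S' gives the tridiagonal system
  2·M_0 + 8·M_1 + 2·M_2 = 6(Δ_1 - Δ_0) = 42
Natural end conditions: M_0 = M_2 = 0.
Hence M_0 = 0, M_1 = 21/4, M_2 = 0.

5.2500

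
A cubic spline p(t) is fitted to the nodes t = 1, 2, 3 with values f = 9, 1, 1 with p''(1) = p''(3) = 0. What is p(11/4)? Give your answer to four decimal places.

With M_i denoting the second derivative at x_i, h_i = 1, 1, and Δ_i = (y_(i+1) − y_i)/h_i = -8, 0:
  1·M_0 + 4·M_1 + 1·M_2 = 6(Δ_1 - Δ_0) = 48
Natural end conditions: M_0 = M_2 = 0.
Solving the tridiagonal system: M_0 = 0, M_1 = 12, M_2 = 0.
On [2, 3], p(t) = 1 - 4·(t - 2) + 6·(t - 2)² - 2·(t - 2)³.
With (t - 2) = 3/4: p(11/4) = 17/32.

0.5313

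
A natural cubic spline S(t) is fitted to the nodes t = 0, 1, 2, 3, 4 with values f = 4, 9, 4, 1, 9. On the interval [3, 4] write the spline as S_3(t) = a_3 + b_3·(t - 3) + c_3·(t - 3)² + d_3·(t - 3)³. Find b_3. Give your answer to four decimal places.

2.7500

With M_i denoting the second derivative at x_i, h_i = 1, 1, 1, 1, and Δ_i = (y_(i+1) − y_i)/h_i = 5, -5, -3, 8:
  1·M_0 + 4·M_1 + 1·M_2 = 6(Δ_1 - Δ_0) = -60
  1·M_1 + 4·M_2 + 1·M_3 = 6(Δ_2 - Δ_1) = 12
  1·M_2 + 4·M_3 + 1·M_4 = 6(Δ_3 - Δ_2) = 66
Natural end conditions: M_0 = M_4 = 0.
Forward elimination and back-substitution give M_0 = 0, M_1 = -63/4, M_2 = 3, M_3 = 63/4, M_4 = 0.
On [3, 4], with S_3(t) = a_3 + b_3·(t - 3) + c_3·(t - 3)² + d_3·(t - 3)³: c_3 = M_3/2 = 63/8, d_3 = (M_4 - M_3)/(6h_3) = -21/8, b_3 = Δ_3 - h_3(2M_3 + M_4)/6 = 11/4.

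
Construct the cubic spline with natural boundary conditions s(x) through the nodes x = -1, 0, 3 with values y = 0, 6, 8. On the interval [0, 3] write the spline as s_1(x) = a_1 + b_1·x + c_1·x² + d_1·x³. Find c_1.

Let M_i = s''(x_i). Step sizes h_i = 1, 3; slopes of the chords Δ_i = (y_(i+1) - y_i)/h_i = 6, 2/3.
  1·M_0 + 8·M_1 + 3·M_2 = 6(Δ_1 - Δ_0) = -32
Natural end conditions: M_0 = M_2 = 0.
Hence M_0 = 0, M_1 = -4, M_2 = 0.
On [0, 3], with s_1(x) = a_1 + b_1·x + c_1·x² + d_1·x³: c_1 = M_1/2 = -2, d_1 = (M_2 - M_1)/(6h_1) = 2/9, b_1 = Δ_1 - h_1(2M_1 + M_2)/6 = 14/3.

-2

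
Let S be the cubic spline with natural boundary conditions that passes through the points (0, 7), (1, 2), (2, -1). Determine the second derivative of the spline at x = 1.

3

Let M_i = S''(x_i). Step sizes h_i = 1, 1; slopes of the chords Δ_i = (y_(i+1) - y_i)/h_i = -5, -3.
  1·M_0 + 4·M_1 + 1·M_2 = 6(Δ_1 - Δ_0) = 12
Natural end conditions: M_0 = M_2 = 0.
Solving the tridiagonal system: M_0 = 0, M_1 = 3, M_2 = 0.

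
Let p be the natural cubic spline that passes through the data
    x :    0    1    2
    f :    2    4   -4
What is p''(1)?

Write M_i for p''(x_i). With h_i = 1, 1 and divided differences Δ_i = 2, -8, the continuity of p' gives the tridiagonal system
  1·M_0 + 4·M_1 + 1·M_2 = 6(Δ_1 - Δ_0) = -60
Natural end conditions: M_0 = M_2 = 0.
Solving: M_0 = 0, M_1 = -15, M_2 = 0.

-15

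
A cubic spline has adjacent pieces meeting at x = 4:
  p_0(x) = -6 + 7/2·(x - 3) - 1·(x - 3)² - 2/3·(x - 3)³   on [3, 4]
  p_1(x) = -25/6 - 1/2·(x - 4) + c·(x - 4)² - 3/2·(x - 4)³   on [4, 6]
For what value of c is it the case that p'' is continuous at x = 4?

p_0''(x) = -2 - 4·(x - 3), so p_0''(4) = -6. On the right, p_1''(4) = 2c, so c = -3.

-3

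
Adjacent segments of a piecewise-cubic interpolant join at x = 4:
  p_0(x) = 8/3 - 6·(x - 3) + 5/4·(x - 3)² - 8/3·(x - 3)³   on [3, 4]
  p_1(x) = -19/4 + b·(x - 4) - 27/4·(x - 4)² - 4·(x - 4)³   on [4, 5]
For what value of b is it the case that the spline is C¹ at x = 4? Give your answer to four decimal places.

-11.5000

p_0'(x) = -6 + 5/2·(x - 3) - 8·(x - 3)², so p_0'(4) = -23/2. On the right, p_1'(4) = b, so b = -23/2.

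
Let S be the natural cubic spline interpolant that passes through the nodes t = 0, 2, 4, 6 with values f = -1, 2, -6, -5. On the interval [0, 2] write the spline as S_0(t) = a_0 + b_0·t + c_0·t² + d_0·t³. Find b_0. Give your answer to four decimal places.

3.2667

Put M_i = S'' at the i-th knot. Here h = (2, 2, 2) and Δ = (3/2, -4, 1/2), so the interior equations h_(i-1)·M_(i-1) + 2(h_(i-1)+h_i)·M_i + h_i·M_(i+1) = 6(Δ_i − Δ_(i-1)) read
  2·M_0 + 8·M_1 + 2·M_2 = 6(Δ_1 - Δ_0) = -33
  2·M_1 + 8·M_2 + 2·M_3 = 6(Δ_2 - Δ_1) = 27
Natural end conditions: M_0 = M_3 = 0.
Solving the tridiagonal system: M_0 = 0, M_1 = -53/10, M_2 = 47/10, M_3 = 0.
On [0, 2], with S_0(t) = a_0 + b_0·t + c_0·t² + d_0·t³: c_0 = M_0/2 = 0, d_0 = (M_1 - M_0)/(6h_0) = -53/120, b_0 = Δ_0 - h_0(2M_0 + M_1)/6 = 49/15.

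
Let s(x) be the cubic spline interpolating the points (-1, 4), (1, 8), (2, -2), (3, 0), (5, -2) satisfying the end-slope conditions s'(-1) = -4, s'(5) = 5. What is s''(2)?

Put M_i = s'' at the i-th knot. Here h = (2, 1, 1, 2) and Δ = (2, -10, 2, -1), so the interior equations h_(i-1)·M_(i-1) + 2(h_(i-1)+h_i)·M_i + h_i·M_(i+1) = 6(Δ_i − Δ_(i-1)) read
  2·M_0 + 6·M_1 + 1·M_2 = 6(Δ_1 - Δ_0) = -72
  1·M_1 + 4·M_2 + 1·M_3 = 6(Δ_2 - Δ_1) = 72
  1·M_2 + 6·M_3 + 2·M_4 = 6(Δ_3 - Δ_2) = -18
Clamped end conditions give two more equations: 2h_0·M_0 + h_0·M_1 = 6(Δ_0 - s'(-1)) = 36 and h_3·M_3 + 2h_3·M_4 = 6(s'(5) - Δ_3) = 36.
Hence M_0 = 207/10, M_1 = -117/5, M_2 = 27, M_3 = -63/5, M_4 = 153/10.

27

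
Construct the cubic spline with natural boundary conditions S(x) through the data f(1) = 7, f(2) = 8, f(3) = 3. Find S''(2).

Put m_i = S'' at the i-th knot. Here h = (1, 1) and Δ = (1, -5), so the interior equations h_(i-1)·m_(i-1) + 2(h_(i-1)+h_i)·m_i + h_i·m_(i+1) = 6(Δ_i − Δ_(i-1)) read
  1·m_0 + 4·m_1 + 1·m_2 = 6(Δ_1 - Δ_0) = -36
Natural end conditions: m_0 = m_2 = 0.
Hence m_0 = 0, m_1 = -9, m_2 = 0.

-9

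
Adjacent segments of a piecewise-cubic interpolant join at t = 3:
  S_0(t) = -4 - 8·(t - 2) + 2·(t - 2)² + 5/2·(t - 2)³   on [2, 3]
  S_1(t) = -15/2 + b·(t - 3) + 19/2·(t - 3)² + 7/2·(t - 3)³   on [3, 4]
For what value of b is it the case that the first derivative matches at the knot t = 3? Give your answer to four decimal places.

S_0'(t) = -8 + 4·(t - 2) + 15/2·(t - 2)², so S_0'(3) = 7/2. On the right, S_1'(3) = b, so b = 7/2.

3.5000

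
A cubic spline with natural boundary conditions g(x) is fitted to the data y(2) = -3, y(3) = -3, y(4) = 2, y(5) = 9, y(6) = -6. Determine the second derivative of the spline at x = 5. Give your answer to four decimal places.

-35.6786

Write M_i for g''(x_i). With h_i = 1, 1, 1, 1 and divided differences Δ_i = 0, 5, 7, -15, the continuity of g' gives the tridiagonal system
  1·M_0 + 4·M_1 + 1·M_2 = 6(Δ_1 - Δ_0) = 30
  1·M_1 + 4·M_2 + 1·M_3 = 6(Δ_2 - Δ_1) = 12
  1·M_2 + 4·M_3 + 1·M_4 = 6(Δ_3 - Δ_2) = -132
Natural end conditions: M_0 = M_4 = 0.
Solving: M_0 = 0, M_1 = 135/28, M_2 = 75/7, M_3 = -999/28, M_4 = 0.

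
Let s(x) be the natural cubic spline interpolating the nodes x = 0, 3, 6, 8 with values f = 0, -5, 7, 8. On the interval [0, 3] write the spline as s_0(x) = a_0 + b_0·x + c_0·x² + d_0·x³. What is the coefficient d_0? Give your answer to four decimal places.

0.2017

With m_i denoting the second derivative at x_i, h_i = 3, 3, 2, and Δ_i = (y_(i+1) − y_i)/h_i = -5/3, 4, 1/2:
  3·m_0 + 12·m_1 + 3·m_2 = 6(Δ_1 - Δ_0) = 34
  3·m_1 + 10·m_2 + 2·m_3 = 6(Δ_2 - Δ_1) = -21
Natural end conditions: m_0 = m_3 = 0.
Forward elimination and back-substitution give m_0 = 0, m_1 = 403/111, m_2 = -118/37, m_3 = 0.
On [0, 3], with s_0(x) = a_0 + b_0·x + c_0·x² + d_0·x³: c_0 = m_0/2 = 0, d_0 = (m_1 - m_0)/(6h_0) = 403/1998, b_0 = Δ_0 - h_0(2m_0 + m_1)/6 = -773/222.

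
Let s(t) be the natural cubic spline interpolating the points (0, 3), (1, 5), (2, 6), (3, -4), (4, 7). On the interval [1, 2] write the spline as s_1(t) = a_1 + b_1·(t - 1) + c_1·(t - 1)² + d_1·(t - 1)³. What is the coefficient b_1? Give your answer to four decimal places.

Write M_i for s''(x_i). With h_i = 1, 1, 1, 1 and divided differences Δ_i = 2, 1, -10, 11, the continuity of s' gives the tridiagonal system
  1·M_0 + 4·M_1 + 1·M_2 = 6(Δ_1 - Δ_0) = -6
  1·M_1 + 4·M_2 + 1·M_3 = 6(Δ_2 - Δ_1) = -66
  1·M_2 + 4·M_3 + 1·M_4 = 6(Δ_3 - Δ_2) = 126
Natural end conditions: M_0 = M_4 = 0.
Hence M_0 = 0, M_1 = 75/14, M_2 = -192/7, M_3 = 537/14, M_4 = 0.
On [1, 2], with s_1(t) = a_1 + b_1·(t - 1) + c_1·(t - 1)² + d_1·(t - 1)³: c_1 = M_1/2 = 75/28, d_1 = (M_2 - M_1)/(6h_1) = -153/28, b_1 = Δ_1 - h_1(2M_1 + M_2)/6 = 53/14.

3.7857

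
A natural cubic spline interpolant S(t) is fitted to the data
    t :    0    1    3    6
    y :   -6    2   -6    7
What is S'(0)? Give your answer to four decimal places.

With σ_i denoting the second derivative at x_i, h_i = 1, 2, 3, and Δ_i = (y_(i+1) − y_i)/h_i = 8, -4, 13/3:
  1·σ_0 + 6·σ_1 + 2·σ_2 = 6(Δ_1 - Δ_0) = -72
  2·σ_1 + 10·σ_2 + 3·σ_3 = 6(Δ_2 - Δ_1) = 50
Natural end conditions: σ_0 = σ_3 = 0.
Hence σ_0 = 0, σ_1 = -205/14, σ_2 = 111/14, σ_3 = 0.
On [0, 1], S'(t) = b_0 + 2c_0·t + 3d_0·t² with b_0 = Δ_0 - h_0(2σ_0 + σ_1)/6 = 877/84, c_0 = σ_0/2 = 0, d_0 = (σ_1 - σ_0)/(6h_0) = -205/84. So S'(0) = 877/84.

10.4405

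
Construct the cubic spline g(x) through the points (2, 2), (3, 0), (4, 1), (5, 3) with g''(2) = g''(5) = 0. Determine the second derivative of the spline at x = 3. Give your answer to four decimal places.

Write σ_i for g''(x_i). With h_i = 1, 1, 1 and divided differences Δ_i = -2, 1, 2, the continuity of g' gives the tridiagonal system
  1·σ_0 + 4·σ_1 + 1·σ_2 = 6(Δ_1 - Δ_0) = 18
  1·σ_1 + 4·σ_2 + 1·σ_3 = 6(Δ_2 - Δ_1) = 6
Natural end conditions: σ_0 = σ_3 = 0.
Hence σ_0 = 0, σ_1 = 22/5, σ_2 = 2/5, σ_3 = 0.

4.4000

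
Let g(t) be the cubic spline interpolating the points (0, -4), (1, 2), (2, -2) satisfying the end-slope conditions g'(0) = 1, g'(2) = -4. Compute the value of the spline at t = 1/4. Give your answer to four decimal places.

With σ_i denoting the second derivative at x_i, h_i = 1, 1, and Δ_i = (y_(i+1) − y_i)/h_i = 6, -4:
  1·σ_0 + 4·σ_1 + 1·σ_2 = 6(Δ_1 - Δ_0) = -60
Clamped end conditions give two more equations: 2h_0·σ_0 + h_0·σ_1 = 6(Δ_0 - g'(0)) = 30 and h_1·σ_1 + 2h_1·σ_2 = 6(g'(2) - Δ_1) = 0.
Solving the tridiagonal system: σ_0 = 55/2, σ_1 = -25, σ_2 = 25/2.
On [0, 1], g(t) = -4 + 1·t + 55/4·t² - 35/4·t³.
With t = 1/4: g(1/4) = -775/256.

-3.0273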